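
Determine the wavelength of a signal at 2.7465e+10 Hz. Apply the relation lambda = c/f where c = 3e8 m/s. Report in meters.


lambda = c / f = 3.0000e+08 / 2.7465e+10 = 0.01092 m

0.01092 m


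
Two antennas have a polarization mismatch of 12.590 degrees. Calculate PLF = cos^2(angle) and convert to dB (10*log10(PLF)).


PLF_linear = cos^2(12.590 deg) = 0.9524878
PLF_dB = 10 * log10(0.9524878) = -0.2114 dB

-0.2114 dB


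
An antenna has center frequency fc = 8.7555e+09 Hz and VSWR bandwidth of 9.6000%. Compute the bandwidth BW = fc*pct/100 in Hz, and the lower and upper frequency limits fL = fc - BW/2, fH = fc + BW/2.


BW = 8.7555e+09 * 9.6000/100 = 8.405280e+08 Hz
fL = 8.7555e+09 - 8.405280e+08/2 = 8.335e+09 Hz
fH = 8.7555e+09 + 8.405280e+08/2 = 9.176e+09 Hz

BW=8.405e+08 Hz, fL=8.335e+09 Hz, fH=9.176e+09 Hz


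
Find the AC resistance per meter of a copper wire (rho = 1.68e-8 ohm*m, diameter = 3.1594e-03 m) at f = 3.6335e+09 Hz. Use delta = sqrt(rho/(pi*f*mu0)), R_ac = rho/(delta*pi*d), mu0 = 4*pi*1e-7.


delta = sqrt(1.68e-8 / (pi * 3.6335e+09 * 4*pi*1e-7)) = 1.082212e-06 m
R_ac = 1.68e-8 / (1.082212e-06 * pi * 3.1594e-03) = 1.564 ohm/m

1.564 ohm/m


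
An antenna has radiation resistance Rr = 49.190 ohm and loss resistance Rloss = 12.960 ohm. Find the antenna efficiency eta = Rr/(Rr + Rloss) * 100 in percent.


eta = 49.190 / (49.190 + 12.960) * 100 = 79.15%

79.15%


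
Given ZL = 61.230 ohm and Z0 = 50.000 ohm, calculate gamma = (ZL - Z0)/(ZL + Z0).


gamma = (61.230 - 50.000) / (61.230 + 50.000) = 0.1010

0.1010


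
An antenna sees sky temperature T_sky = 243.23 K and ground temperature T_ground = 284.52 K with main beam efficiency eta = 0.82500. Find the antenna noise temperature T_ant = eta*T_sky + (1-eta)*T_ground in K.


T_ant = 0.82500 * 243.23 + (1 - 0.82500) * 284.52 = 250.5 K

250.5 K


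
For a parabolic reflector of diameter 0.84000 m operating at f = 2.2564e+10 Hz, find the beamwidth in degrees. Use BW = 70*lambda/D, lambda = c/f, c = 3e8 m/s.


lambda = c / f = 3.0000e+08 / 2.2564e+10 = 0.01329551 m
BW = 70 * 0.01329551 / 0.84000 = 1.108 deg

1.108 deg


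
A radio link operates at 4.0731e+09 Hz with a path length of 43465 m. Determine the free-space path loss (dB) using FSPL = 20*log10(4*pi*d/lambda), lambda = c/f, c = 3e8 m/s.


lambda = c / f = 3.0000e+08 / 4.0731e+09 = 0.07365397 m
FSPL = 20 * log10(4*pi*43465/0.07365397) = 137.4 dB

137.4 dB


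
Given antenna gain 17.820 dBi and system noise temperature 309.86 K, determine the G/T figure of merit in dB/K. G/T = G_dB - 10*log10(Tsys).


G/T = 17.820 - 10*log10(309.86) = 17.820 - 24.91166 = -7.092 dB/K

-7.092 dB/K


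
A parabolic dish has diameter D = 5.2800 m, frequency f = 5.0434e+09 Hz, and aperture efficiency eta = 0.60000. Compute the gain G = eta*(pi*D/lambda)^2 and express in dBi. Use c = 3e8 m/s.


lambda = c / f = 3.0000e+08 / 5.0434e+09 = 0.05948368 m
G_linear = 0.60000 * (pi * 5.2800 / 0.05948368)^2 = 46657.68
G_dBi = 10 * log10(46657.68) = 46.69 dBi

46.69 dBi


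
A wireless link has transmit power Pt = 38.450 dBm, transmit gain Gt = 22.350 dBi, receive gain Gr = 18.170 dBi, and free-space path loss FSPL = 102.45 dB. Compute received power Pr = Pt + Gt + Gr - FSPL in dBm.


Pr = 38.450 + 22.350 + 18.170 - 102.45 = -23.48 dBm

-23.48 dBm


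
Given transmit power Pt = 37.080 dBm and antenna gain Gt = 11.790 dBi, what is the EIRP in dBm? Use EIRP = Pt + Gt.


EIRP = Pt + Gt = 37.080 + 11.790 = 48.87 dBm

48.87 dBm


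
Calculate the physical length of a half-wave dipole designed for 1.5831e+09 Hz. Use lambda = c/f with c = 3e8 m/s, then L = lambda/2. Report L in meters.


lambda = c / f = 3.0000e+08 / 1.5831e+09 = 0.1895016 m
L = lambda / 2 = 0.1895016 / 2 = 0.09475 m

0.09475 m


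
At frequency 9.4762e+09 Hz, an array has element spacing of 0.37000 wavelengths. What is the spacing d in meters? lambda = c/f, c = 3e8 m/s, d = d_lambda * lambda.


lambda = c / f = 3.0000e+08 / 9.4762e+09 = 0.03165826 m
d = 0.37000 * 0.03165826 = 0.01171 m

0.01171 m


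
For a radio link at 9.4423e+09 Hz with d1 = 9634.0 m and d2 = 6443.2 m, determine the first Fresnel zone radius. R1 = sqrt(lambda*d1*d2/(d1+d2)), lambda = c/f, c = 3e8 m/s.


lambda = c / f = 3.0000e+08 / 9.4423e+09 = 0.03177192 m
R1 = sqrt(0.03177192 * 9634.0 * 6443.2 / (9634.0 + 6443.2)) = 11.08 m

11.08 m


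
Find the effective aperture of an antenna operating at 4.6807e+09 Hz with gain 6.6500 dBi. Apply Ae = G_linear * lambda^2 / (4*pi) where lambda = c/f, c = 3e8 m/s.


lambda = c / f = 3.0000e+08 / 4.6807e+09 = 0.06409298 m
G_linear = 10^(6.6500/10) = 4.623810
Ae = G_linear * lambda^2 / (4*pi) = 4.623810 * 0.06409298^2 / (4*pi) = 1.512e-03 m^2

1.512e-03 m^2


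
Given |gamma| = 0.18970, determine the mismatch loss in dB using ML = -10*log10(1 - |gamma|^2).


ML = -10 * log10(1 - 0.18970^2) = -10 * log10(0.96401391) = 0.1592 dB

0.1592 dB


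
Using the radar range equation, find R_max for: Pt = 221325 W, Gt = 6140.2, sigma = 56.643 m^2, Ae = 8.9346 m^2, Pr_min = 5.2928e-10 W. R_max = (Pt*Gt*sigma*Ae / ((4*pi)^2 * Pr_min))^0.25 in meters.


R^4 = 221325*6140.2*56.643*8.9346 / ((4*pi)^2 * 5.2928e-10) = 8.228660e+18
R_max = 8.228660e+18^0.25 = 53559 m

53559 m


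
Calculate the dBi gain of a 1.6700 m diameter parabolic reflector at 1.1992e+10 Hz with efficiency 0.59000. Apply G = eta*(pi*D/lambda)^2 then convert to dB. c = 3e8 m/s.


lambda = c / f = 3.0000e+08 / 1.1992e+10 = 0.02501668 m
G_linear = 0.59000 * (pi * 1.6700 / 0.02501668)^2 = 25949.28
G_dBi = 10 * log10(25949.28) = 44.14 dBi

44.14 dBi


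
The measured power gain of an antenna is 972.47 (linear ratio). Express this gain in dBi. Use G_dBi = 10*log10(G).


G_dBi = 10 * log10(972.47) = 29.88 dBi

29.88 dBi


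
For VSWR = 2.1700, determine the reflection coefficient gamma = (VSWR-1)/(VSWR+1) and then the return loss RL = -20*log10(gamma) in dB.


gamma = (2.1700 - 1) / (2.1700 + 1) = 0.3690852
RL = -20 * log10(0.3690852) = 8.657 dB

8.657 dB


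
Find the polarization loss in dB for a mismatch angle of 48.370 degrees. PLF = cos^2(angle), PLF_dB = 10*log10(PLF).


PLF_linear = cos^2(48.370 deg) = 0.4413180
PLF_dB = 10 * log10(0.4413180) = -3.552 dB

-3.552 dB


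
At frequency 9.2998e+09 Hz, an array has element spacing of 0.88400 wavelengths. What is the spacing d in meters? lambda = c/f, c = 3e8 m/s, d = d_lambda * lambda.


lambda = c / f = 3.0000e+08 / 9.2998e+09 = 0.03225876 m
d = 0.88400 * 0.03225876 = 0.02852 m

0.02852 m


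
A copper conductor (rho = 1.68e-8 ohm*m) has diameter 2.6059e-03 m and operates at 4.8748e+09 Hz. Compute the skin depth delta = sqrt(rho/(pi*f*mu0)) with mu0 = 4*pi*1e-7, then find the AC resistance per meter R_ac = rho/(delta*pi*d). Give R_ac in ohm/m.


delta = sqrt(1.68e-8 / (pi * 4.8748e+09 * 4*pi*1e-7)) = 9.343216e-07 m
R_ac = 1.68e-8 / (9.343216e-07 * pi * 2.6059e-03) = 2.196 ohm/m

2.196 ohm/m


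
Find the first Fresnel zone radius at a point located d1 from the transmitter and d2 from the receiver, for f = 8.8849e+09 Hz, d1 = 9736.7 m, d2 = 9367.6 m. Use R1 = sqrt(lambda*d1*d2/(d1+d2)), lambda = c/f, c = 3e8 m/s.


lambda = c / f = 3.0000e+08 / 8.8849e+09 = 0.03376515 m
R1 = sqrt(0.03376515 * 9736.7 * 9367.6 / (9736.7 + 9367.6)) = 12.70 m

12.70 m


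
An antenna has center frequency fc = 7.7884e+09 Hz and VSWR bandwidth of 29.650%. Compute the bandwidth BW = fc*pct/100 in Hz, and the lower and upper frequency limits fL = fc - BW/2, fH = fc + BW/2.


BW = 7.7884e+09 * 29.650/100 = 2.309261e+09 Hz
fL = 7.7884e+09 - 2.309261e+09/2 = 6.634e+09 Hz
fH = 7.7884e+09 + 2.309261e+09/2 = 8.943e+09 Hz

BW=2.309e+09 Hz, fL=6.634e+09 Hz, fH=8.943e+09 Hz


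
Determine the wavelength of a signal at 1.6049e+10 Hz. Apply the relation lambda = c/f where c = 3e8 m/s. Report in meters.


lambda = c / f = 3.0000e+08 / 1.6049e+10 = 0.01869 m

0.01869 m


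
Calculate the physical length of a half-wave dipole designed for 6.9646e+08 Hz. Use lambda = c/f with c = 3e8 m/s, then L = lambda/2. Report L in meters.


lambda = c / f = 3.0000e+08 / 6.9646e+08 = 0.4307498 m
L = lambda / 2 = 0.4307498 / 2 = 0.2154 m

0.2154 m


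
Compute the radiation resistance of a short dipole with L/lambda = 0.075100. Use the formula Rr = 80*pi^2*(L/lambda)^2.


Rr = 80 * pi^2 * (0.075100)^2 = 80 * 9.869604 * 5.640010e-03 = 4.453 ohm

4.453 ohm


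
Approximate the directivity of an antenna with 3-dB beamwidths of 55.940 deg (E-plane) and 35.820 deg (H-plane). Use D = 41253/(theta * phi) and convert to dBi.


D_linear = 41253 / (55.940 * 35.820) = 20.58768
D_dBi = 10 * log10(20.58768) = 13.14 dBi

13.14 dBi


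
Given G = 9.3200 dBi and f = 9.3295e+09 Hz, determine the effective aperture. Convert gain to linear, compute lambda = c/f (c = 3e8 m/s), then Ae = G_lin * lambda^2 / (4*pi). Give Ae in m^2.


lambda = c / f = 3.0000e+08 / 9.3295e+09 = 0.03215606 m
G_linear = 10^(9.3200/10) = 8.550667
Ae = G_linear * lambda^2 / (4*pi) = 8.550667 * 0.03215606^2 / (4*pi) = 7.036e-04 m^2

7.036e-04 m^2


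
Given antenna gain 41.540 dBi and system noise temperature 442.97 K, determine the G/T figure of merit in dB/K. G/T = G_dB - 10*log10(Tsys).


G/T = 41.540 - 10*log10(442.97) = 41.540 - 26.46374 = 15.08 dB/K

15.08 dB/K


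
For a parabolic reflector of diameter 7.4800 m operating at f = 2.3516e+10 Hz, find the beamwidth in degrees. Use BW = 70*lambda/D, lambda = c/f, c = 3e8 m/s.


lambda = c / f = 3.0000e+08 / 2.3516e+10 = 0.01275727 m
BW = 70 * 0.01275727 / 7.4800 = 0.1194 deg

0.1194 deg


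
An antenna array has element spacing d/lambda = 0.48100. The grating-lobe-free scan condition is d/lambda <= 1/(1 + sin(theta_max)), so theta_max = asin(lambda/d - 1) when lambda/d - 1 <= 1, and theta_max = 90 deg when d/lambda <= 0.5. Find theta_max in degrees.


lambda/d - 1 = 1/0.48100 - 1 = 1.079002 >= 1
d/lambda <= 0.5, so the array can scan to endfire without grating lobes: theta_max = 90 deg

90 deg


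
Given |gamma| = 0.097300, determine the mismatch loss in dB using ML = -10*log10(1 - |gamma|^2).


ML = -10 * log10(1 - 0.097300^2) = -10 * log10(0.99053271) = 0.04131 dB

0.04131 dB


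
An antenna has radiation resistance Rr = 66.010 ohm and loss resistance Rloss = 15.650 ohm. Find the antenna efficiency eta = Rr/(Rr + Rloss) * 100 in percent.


eta = 66.010 / (66.010 + 15.650) * 100 = 80.84%

80.84%


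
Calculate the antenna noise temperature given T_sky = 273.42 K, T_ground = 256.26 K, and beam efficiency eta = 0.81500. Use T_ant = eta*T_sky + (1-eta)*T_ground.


T_ant = 0.81500 * 273.42 + (1 - 0.81500) * 256.26 = 270.2 K

270.2 K


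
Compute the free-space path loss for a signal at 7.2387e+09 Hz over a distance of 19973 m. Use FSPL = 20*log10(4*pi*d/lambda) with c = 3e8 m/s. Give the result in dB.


lambda = c / f = 3.0000e+08 / 7.2387e+09 = 0.04144391 m
FSPL = 20 * log10(4*pi*19973/0.04144391) = 135.6 dB

135.6 dB


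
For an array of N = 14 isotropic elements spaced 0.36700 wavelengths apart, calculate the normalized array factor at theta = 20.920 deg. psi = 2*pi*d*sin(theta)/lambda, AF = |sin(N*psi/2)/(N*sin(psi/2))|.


psi = 2*pi*0.36700*sin(20.920 deg) = 0.8233644 rad
AF = |sin(14*0.8233644/2) / (14*sin(0.8233644/2))| = 0.08864

0.08864


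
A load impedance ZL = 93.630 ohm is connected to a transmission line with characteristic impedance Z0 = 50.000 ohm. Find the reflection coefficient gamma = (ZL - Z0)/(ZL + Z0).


gamma = (93.630 - 50.000) / (93.630 + 50.000) = 0.3038

0.3038


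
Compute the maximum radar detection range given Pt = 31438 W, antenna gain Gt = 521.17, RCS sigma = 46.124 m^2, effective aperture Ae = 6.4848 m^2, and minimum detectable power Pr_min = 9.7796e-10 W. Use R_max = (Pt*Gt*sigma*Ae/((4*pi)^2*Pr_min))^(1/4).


R^4 = 31438*521.17*46.124*6.4848 / ((4*pi)^2 * 9.7796e-10) = 3.173343e+16
R_max = 3.173343e+16^0.25 = 13347 m

13347 m


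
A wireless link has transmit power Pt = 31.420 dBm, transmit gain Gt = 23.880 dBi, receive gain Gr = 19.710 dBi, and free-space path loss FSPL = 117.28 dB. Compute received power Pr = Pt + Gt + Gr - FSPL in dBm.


Pr = 31.420 + 23.880 + 19.710 - 117.28 = -42.27 dBm

-42.27 dBm


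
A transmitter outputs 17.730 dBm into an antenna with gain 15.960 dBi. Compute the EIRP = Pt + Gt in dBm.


EIRP = Pt + Gt = 17.730 + 15.960 = 33.69 dBm

33.69 dBm


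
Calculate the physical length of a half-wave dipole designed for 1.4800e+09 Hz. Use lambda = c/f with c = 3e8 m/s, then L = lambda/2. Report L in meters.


lambda = c / f = 3.0000e+08 / 1.4800e+09 = 0.2027027 m
L = lambda / 2 = 0.2027027 / 2 = 0.1014 m

0.1014 m


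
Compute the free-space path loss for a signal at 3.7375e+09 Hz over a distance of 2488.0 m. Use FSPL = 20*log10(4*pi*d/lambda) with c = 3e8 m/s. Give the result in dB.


lambda = c / f = 3.0000e+08 / 3.7375e+09 = 0.08026756 m
FSPL = 20 * log10(4*pi*2488.0/0.08026756) = 111.8 dB

111.8 dB


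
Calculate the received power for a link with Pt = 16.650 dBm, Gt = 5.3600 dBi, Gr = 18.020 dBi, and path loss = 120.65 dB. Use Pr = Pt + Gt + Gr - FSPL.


Pr = 16.650 + 5.3600 + 18.020 - 120.65 = -80.62 dBm

-80.62 dBm


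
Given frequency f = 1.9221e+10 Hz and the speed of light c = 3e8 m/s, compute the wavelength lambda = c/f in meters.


lambda = c / f = 3.0000e+08 / 1.9221e+10 = 0.01561 m

0.01561 m


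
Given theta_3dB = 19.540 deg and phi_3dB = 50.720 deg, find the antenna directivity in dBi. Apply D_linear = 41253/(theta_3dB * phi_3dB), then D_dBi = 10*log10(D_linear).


D_linear = 41253 / (19.540 * 50.720) = 41.62476
D_dBi = 10 * log10(41.62476) = 16.19 dBi

16.19 dBi


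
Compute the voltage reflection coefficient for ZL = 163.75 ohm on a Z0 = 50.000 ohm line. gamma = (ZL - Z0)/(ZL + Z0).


gamma = (163.75 - 50.000) / (163.75 + 50.000) = 0.5322

0.5322


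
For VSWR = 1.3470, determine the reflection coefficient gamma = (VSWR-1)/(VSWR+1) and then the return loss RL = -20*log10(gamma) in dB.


gamma = (1.3470 - 1) / (1.3470 + 1) = 0.1478483
RL = -20 * log10(0.1478483) = 16.60 dB

16.60 dB


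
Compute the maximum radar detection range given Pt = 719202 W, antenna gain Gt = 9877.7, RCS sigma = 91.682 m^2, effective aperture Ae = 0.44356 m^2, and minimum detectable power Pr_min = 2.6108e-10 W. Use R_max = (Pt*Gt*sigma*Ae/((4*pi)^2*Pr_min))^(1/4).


R^4 = 719202*9877.7*91.682*0.44356 / ((4*pi)^2 * 2.6108e-10) = 7.007286e+18
R_max = 7.007286e+18^0.25 = 51450 m

51450 m


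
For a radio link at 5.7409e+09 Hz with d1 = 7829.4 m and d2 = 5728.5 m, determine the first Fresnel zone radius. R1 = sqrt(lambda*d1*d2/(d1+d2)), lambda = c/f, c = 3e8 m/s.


lambda = c / f = 3.0000e+08 / 5.7409e+09 = 0.05225661 m
R1 = sqrt(0.05225661 * 7829.4 * 5728.5 / (7829.4 + 5728.5)) = 13.15 m

13.15 m


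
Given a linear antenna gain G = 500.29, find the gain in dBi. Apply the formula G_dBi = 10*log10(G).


G_dBi = 10 * log10(500.29) = 26.99 dBi

26.99 dBi


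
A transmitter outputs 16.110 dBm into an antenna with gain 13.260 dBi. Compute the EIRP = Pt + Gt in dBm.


EIRP = Pt + Gt = 16.110 + 13.260 = 29.37 dBm

29.37 dBm


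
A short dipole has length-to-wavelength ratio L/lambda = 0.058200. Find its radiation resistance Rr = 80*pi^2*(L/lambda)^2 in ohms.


Rr = 80 * pi^2 * (0.058200)^2 = 80 * 9.869604 * 3.387240e-03 = 2.674 ohm

2.674 ohm


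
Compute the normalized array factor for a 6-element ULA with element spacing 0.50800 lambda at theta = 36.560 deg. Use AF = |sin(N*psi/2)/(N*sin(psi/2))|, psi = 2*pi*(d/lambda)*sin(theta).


psi = 2*pi*0.50800*sin(36.560 deg) = 1.901276 rad
AF = |sin(6*1.901276/2) / (6*sin(1.901276/2))| = 0.1121

0.1121


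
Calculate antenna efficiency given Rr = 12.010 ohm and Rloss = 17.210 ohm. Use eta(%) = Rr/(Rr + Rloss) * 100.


eta = 12.010 / (12.010 + 17.210) * 100 = 41.10%

41.10%


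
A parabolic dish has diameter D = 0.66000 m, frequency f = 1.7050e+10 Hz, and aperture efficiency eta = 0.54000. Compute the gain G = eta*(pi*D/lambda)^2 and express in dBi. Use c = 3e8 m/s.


lambda = c / f = 3.0000e+08 / 1.7050e+10 = 0.01759531 m
G_linear = 0.54000 * (pi * 0.66000 / 0.01759531)^2 = 7498.727
G_dBi = 10 * log10(7498.727) = 38.75 dBi

38.75 dBi


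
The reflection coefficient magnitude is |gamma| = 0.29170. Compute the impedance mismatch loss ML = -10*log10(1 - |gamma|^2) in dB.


ML = -10 * log10(1 - 0.29170^2) = -10 * log10(0.91491111) = 0.3862 dB

0.3862 dB


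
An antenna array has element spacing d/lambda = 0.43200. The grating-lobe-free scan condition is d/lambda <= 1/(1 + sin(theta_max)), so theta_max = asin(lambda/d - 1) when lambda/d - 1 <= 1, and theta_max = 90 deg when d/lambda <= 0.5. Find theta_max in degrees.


lambda/d - 1 = 1/0.43200 - 1 = 1.314815 >= 1
d/lambda <= 0.5, so the array can scan to endfire without grating lobes: theta_max = 90 deg

90 deg


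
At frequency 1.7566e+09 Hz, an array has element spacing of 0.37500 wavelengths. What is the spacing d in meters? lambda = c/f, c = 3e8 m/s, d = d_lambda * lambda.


lambda = c / f = 3.0000e+08 / 1.7566e+09 = 0.1707845 m
d = 0.37500 * 0.1707845 = 0.06404 m

0.06404 m


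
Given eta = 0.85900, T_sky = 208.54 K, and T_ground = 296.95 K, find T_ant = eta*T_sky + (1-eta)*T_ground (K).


T_ant = 0.85900 * 208.54 + (1 - 0.85900) * 296.95 = 221.0 K

221.0 K


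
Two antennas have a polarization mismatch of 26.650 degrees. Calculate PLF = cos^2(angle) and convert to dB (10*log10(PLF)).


PLF_linear = cos^2(26.650 deg) = 0.7988126
PLF_dB = 10 * log10(0.7988126) = -0.9756 dB

-0.9756 dB


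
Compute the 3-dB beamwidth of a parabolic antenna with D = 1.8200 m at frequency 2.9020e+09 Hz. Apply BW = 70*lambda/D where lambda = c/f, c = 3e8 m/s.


lambda = c / f = 3.0000e+08 / 2.9020e+09 = 0.1033770 m
BW = 70 * 0.1033770 / 1.8200 = 3.976 deg

3.976 deg


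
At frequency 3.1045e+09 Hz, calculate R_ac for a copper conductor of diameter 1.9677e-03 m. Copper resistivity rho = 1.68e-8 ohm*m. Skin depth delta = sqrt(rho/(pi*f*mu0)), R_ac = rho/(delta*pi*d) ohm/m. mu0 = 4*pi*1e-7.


delta = sqrt(1.68e-8 / (pi * 3.1045e+09 * 4*pi*1e-7)) = 1.170790e-06 m
R_ac = 1.68e-8 / (1.170790e-06 * pi * 1.9677e-03) = 2.321 ohm/m

2.321 ohm/m


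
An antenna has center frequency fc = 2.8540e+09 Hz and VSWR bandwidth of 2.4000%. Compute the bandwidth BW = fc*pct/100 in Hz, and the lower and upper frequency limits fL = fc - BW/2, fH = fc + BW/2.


BW = 2.8540e+09 * 2.4000/100 = 6.849600e+07 Hz
fL = 2.8540e+09 - 6.849600e+07/2 = 2.820e+09 Hz
fH = 2.8540e+09 + 6.849600e+07/2 = 2.888e+09 Hz

BW=6.850e+07 Hz, fL=2.820e+09 Hz, fH=2.888e+09 Hz


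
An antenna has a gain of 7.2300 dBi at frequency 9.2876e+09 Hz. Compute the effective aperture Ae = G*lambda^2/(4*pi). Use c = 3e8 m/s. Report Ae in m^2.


lambda = c / f = 3.0000e+08 / 9.2876e+09 = 0.03230113 m
G_linear = 10^(7.2300/10) = 5.284453
Ae = G_linear * lambda^2 / (4*pi) = 5.284453 * 0.03230113^2 / (4*pi) = 4.388e-04 m^2

4.388e-04 m^2


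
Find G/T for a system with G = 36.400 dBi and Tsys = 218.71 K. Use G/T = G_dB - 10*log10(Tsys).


G/T = 36.400 - 10*log10(218.71) = 36.400 - 23.39869 = 13.00 dB/K

13.00 dB/K


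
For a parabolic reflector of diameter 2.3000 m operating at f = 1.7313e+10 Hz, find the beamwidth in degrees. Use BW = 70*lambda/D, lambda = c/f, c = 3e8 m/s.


lambda = c / f = 3.0000e+08 / 1.7313e+10 = 0.01732802 m
BW = 70 * 0.01732802 / 2.3000 = 0.5274 deg

0.5274 deg


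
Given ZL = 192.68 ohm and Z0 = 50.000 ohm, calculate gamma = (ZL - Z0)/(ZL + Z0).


gamma = (192.68 - 50.000) / (192.68 + 50.000) = 0.5879

0.5879


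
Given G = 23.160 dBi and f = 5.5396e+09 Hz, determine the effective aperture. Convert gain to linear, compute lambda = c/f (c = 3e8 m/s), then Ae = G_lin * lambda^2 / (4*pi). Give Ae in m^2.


lambda = c / f = 3.0000e+08 / 5.5396e+09 = 0.05415553 m
G_linear = 10^(23.160/10) = 207.0141
Ae = G_linear * lambda^2 / (4*pi) = 207.0141 * 0.05415553^2 / (4*pi) = 0.04831 m^2

0.04831 m^2


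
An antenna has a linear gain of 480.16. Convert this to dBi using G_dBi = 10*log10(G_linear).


G_dBi = 10 * log10(480.16) = 26.81 dBi

26.81 dBi


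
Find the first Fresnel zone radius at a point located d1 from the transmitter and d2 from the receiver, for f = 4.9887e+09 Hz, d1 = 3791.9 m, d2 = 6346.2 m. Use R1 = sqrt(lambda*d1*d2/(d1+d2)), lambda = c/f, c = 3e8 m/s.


lambda = c / f = 3.0000e+08 / 4.9887e+09 = 0.06013591 m
R1 = sqrt(0.06013591 * 3791.9 * 6346.2 / (3791.9 + 6346.2)) = 11.95 m

11.95 m


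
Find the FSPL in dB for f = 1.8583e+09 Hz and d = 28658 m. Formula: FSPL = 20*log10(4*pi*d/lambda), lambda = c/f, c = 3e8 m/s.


lambda = c / f = 3.0000e+08 / 1.8583e+09 = 0.1614379 m
FSPL = 20 * log10(4*pi*28658/0.1614379) = 127.0 dB

127.0 dB


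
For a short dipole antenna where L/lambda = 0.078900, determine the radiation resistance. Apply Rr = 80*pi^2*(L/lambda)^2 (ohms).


Rr = 80 * pi^2 * (0.078900)^2 = 80 * 9.869604 * 6.225210e-03 = 4.915 ohm

4.915 ohm


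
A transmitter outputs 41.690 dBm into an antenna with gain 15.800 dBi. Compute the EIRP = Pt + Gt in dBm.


EIRP = Pt + Gt = 41.690 + 15.800 = 57.49 dBm

57.49 dBm


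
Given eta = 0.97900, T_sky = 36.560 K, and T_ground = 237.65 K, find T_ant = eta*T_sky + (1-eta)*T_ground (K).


T_ant = 0.97900 * 36.560 + (1 - 0.97900) * 237.65 = 40.78 K

40.78 K


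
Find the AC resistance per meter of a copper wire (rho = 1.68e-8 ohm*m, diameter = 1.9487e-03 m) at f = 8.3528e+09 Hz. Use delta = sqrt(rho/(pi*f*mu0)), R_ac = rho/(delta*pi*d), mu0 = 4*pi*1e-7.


delta = sqrt(1.68e-8 / (pi * 8.3528e+09 * 4*pi*1e-7)) = 7.137707e-07 m
R_ac = 1.68e-8 / (7.137707e-07 * pi * 1.9487e-03) = 3.845 ohm/m

3.845 ohm/m


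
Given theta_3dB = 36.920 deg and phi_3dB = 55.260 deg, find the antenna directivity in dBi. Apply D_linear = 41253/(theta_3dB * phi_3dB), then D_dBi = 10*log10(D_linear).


D_linear = 41253 / (36.920 * 55.260) = 20.22008
D_dBi = 10 * log10(20.22008) = 13.06 dBi

13.06 dBi


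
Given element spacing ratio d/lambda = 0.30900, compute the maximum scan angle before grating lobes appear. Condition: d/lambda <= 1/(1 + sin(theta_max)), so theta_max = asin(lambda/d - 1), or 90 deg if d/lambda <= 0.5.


lambda/d - 1 = 1/0.30900 - 1 = 2.236246 >= 1
d/lambda <= 0.5, so the array can scan to endfire without grating lobes: theta_max = 90 deg

90 deg


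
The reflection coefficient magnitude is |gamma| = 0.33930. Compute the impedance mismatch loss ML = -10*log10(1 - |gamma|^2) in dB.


ML = -10 * log10(1 - 0.33930^2) = -10 * log10(0.88487551) = 0.5312 dB

0.5312 dB


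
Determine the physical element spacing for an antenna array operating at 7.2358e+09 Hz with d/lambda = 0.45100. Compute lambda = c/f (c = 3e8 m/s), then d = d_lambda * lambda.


lambda = c / f = 3.0000e+08 / 7.2358e+09 = 0.04146052 m
d = 0.45100 * 0.04146052 = 0.01870 m

0.01870 m


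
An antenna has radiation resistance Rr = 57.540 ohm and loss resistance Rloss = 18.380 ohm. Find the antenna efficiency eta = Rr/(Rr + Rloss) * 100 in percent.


eta = 57.540 / (57.540 + 18.380) * 100 = 75.79%

75.79%


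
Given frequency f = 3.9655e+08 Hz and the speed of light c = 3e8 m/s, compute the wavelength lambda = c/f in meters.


lambda = c / f = 3.0000e+08 / 3.9655e+08 = 0.7565 m

0.7565 m


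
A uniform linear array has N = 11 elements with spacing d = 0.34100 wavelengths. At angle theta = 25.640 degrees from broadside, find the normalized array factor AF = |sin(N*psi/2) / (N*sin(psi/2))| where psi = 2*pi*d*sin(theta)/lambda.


psi = 2*pi*0.34100*sin(25.640 deg) = 0.9271210 rad
AF = |sin(11*0.9271210/2) / (11*sin(0.9271210/2))| = 0.1883

0.1883


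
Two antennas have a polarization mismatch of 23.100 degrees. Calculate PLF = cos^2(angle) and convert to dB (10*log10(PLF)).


PLF_linear = cos^2(23.100 deg) = 0.8460716
PLF_dB = 10 * log10(0.8460716) = -0.7259 dB

-0.7259 dB


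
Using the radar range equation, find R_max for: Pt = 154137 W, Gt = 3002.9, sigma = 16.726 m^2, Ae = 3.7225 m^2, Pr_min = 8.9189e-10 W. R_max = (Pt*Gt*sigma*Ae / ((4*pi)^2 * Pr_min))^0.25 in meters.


R^4 = 154137*3002.9*16.726*3.7225 / ((4*pi)^2 * 8.9189e-10) = 2.046179e+17
R_max = 2.046179e+17^0.25 = 21268 m

21268 m


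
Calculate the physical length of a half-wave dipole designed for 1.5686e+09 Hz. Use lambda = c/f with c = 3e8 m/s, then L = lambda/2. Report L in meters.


lambda = c / f = 3.0000e+08 / 1.5686e+09 = 0.1912533 m
L = lambda / 2 = 0.1912533 / 2 = 0.09563 m

0.09563 m


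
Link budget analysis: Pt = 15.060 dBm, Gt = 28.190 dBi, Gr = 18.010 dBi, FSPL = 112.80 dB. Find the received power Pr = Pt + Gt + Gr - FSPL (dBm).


Pr = 15.060 + 28.190 + 18.010 - 112.80 = -51.54 dBm

-51.54 dBm


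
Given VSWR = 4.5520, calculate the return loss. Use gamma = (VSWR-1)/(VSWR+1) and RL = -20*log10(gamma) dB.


gamma = (4.5520 - 1) / (4.5520 + 1) = 0.6397695
RL = -20 * log10(0.6397695) = 3.880 dB

3.880 dB


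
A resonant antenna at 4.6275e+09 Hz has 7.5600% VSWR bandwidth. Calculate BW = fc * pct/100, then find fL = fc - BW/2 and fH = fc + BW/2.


BW = 4.6275e+09 * 7.5600/100 = 3.498390e+08 Hz
fL = 4.6275e+09 - 3.498390e+08/2 = 4.453e+09 Hz
fH = 4.6275e+09 + 3.498390e+08/2 = 4.802e+09 Hz

BW=3.498e+08 Hz, fL=4.453e+09 Hz, fH=4.802e+09 Hz


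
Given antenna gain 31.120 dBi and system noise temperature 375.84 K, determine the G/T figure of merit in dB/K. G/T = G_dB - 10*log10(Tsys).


G/T = 31.120 - 10*log10(375.84) = 31.120 - 25.75003 = 5.370 dB/K

5.370 dB/K


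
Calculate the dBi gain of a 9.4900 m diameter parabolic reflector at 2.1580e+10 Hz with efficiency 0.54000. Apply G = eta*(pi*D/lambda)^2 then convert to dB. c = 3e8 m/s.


lambda = c / f = 3.0000e+08 / 2.1580e+10 = 0.01390176 m
G_linear = 0.54000 * (pi * 9.4900 / 0.01390176)^2 = 2.483627e+06
G_dBi = 10 * log10(2.483627e+06) = 63.95 dBi

63.95 dBi


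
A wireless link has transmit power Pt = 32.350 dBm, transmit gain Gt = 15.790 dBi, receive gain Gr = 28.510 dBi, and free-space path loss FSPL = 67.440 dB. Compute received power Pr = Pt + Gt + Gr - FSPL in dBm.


Pr = 32.350 + 15.790 + 28.510 - 67.440 = 9.21 dBm

9.21 dBm


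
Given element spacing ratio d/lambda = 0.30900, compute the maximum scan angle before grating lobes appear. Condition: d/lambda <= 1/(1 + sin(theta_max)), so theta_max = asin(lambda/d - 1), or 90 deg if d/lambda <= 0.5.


lambda/d - 1 = 1/0.30900 - 1 = 2.236246 >= 1
d/lambda <= 0.5, so the array can scan to endfire without grating lobes: theta_max = 90 deg

90 deg


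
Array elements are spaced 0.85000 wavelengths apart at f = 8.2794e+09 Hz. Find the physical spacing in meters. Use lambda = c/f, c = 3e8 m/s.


lambda = c / f = 3.0000e+08 / 8.2794e+09 = 0.03623451 m
d = 0.85000 * 0.03623451 = 0.03080 m

0.03080 m


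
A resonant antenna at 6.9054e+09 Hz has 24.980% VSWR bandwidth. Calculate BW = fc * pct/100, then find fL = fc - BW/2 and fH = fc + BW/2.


BW = 6.9054e+09 * 24.980/100 = 1.724969e+09 Hz
fL = 6.9054e+09 - 1.724969e+09/2 = 6.043e+09 Hz
fH = 6.9054e+09 + 1.724969e+09/2 = 7.768e+09 Hz

BW=1.725e+09 Hz, fL=6.043e+09 Hz, fH=7.768e+09 Hz


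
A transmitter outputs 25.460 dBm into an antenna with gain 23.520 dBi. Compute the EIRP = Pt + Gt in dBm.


EIRP = Pt + Gt = 25.460 + 23.520 = 48.98 dBm

48.98 dBm


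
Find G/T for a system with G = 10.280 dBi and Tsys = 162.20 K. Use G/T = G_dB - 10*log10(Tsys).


G/T = 10.280 - 10*log10(162.20) = 10.280 - 22.10051 = -11.82 dB/K

-11.82 dB/K


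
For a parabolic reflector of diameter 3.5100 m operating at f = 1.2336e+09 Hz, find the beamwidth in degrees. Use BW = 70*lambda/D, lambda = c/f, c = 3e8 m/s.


lambda = c / f = 3.0000e+08 / 1.2336e+09 = 0.2431907 m
BW = 70 * 0.2431907 / 3.5100 = 4.850 deg

4.850 deg


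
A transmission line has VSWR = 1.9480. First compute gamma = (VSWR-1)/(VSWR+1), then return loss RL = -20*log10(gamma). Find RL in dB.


gamma = (1.9480 - 1) / (1.9480 + 1) = 0.3215739
RL = -20 * log10(0.3215739) = 9.854 dB

9.854 dB


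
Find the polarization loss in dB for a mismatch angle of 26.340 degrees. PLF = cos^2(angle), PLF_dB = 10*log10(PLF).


PLF_linear = cos^2(26.340 deg) = 0.8031330
PLF_dB = 10 * log10(0.8031330) = -0.9521 dB

-0.9521 dB


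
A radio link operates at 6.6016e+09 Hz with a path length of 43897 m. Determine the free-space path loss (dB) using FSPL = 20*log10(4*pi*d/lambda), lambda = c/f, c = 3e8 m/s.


lambda = c / f = 3.0000e+08 / 6.6016e+09 = 0.04544353 m
FSPL = 20 * log10(4*pi*43897/0.04544353) = 141.7 dB

141.7 dB


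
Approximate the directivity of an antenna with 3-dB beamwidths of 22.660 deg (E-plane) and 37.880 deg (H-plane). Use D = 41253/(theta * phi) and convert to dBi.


D_linear = 41253 / (22.660 * 37.880) = 48.06021
D_dBi = 10 * log10(48.06021) = 16.82 dBi

16.82 dBi


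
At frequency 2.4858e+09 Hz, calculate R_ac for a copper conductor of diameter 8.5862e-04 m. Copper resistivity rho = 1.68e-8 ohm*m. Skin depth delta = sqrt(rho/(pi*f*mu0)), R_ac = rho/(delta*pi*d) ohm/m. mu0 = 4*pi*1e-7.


delta = sqrt(1.68e-8 / (pi * 2.4858e+09 * 4*pi*1e-7)) = 1.308403e-06 m
R_ac = 1.68e-8 / (1.308403e-06 * pi * 8.5862e-04) = 4.760 ohm/m

4.760 ohm/m


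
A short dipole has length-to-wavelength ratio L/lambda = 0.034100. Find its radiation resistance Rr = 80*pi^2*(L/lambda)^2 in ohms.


Rr = 80 * pi^2 * (0.034100)^2 = 80 * 9.869604 * 1.162810e-03 = 0.9181 ohm

0.9181 ohm


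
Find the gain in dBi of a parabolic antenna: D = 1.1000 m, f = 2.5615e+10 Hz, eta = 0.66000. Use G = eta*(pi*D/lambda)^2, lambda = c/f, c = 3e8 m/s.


lambda = c / f = 3.0000e+08 / 2.5615e+10 = 0.01171189 m
G_linear = 0.66000 * (pi * 1.1000 / 0.01171189)^2 = 57461.25
G_dBi = 10 * log10(57461.25) = 47.59 dBi

47.59 dBi


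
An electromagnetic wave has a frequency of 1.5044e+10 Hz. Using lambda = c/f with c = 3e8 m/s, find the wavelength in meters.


lambda = c / f = 3.0000e+08 / 1.5044e+10 = 0.01994 m

0.01994 m


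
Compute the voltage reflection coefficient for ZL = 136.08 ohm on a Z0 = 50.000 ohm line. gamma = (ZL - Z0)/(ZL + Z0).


gamma = (136.08 - 50.000) / (136.08 + 50.000) = 0.4626

0.4626


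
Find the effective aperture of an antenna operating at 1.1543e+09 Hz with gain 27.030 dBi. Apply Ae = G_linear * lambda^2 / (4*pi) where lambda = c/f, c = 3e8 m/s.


lambda = c / f = 3.0000e+08 / 1.1543e+09 = 0.2598978 m
G_linear = 10^(27.030/10) = 504.6613
Ae = G_linear * lambda^2 / (4*pi) = 504.6613 * 0.2598978^2 / (4*pi) = 2.713 m^2

2.713 m^2


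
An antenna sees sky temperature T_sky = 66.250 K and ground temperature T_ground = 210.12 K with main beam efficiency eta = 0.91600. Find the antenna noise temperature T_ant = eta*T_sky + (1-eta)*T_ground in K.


T_ant = 0.91600 * 66.250 + (1 - 0.91600) * 210.12 = 78.34 K

78.34 K


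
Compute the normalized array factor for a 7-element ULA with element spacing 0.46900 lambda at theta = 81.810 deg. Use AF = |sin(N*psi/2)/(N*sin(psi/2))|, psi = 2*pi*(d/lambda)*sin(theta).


psi = 2*pi*0.46900*sin(81.810 deg) = 2.916760 rad
AF = |sin(7*2.916760/2) / (7*sin(2.916760/2))| = 0.1015

0.1015


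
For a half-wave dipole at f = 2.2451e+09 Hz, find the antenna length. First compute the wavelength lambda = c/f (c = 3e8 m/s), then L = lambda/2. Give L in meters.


lambda = c / f = 3.0000e+08 / 2.2451e+09 = 0.1336243 m
L = lambda / 2 = 0.1336243 / 2 = 0.06681 m

0.06681 m


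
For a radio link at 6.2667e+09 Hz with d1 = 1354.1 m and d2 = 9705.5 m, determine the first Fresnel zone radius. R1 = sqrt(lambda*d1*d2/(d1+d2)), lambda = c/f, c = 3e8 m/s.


lambda = c / f = 3.0000e+08 / 6.2667e+09 = 0.04787209 m
R1 = sqrt(0.04787209 * 1354.1 * 9705.5 / (1354.1 + 9705.5)) = 7.542 m

7.542 m


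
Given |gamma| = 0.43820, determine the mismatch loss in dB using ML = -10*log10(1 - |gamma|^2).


ML = -10 * log10(1 - 0.43820^2) = -10 * log10(0.80798076) = 0.9260 dB

0.9260 dB


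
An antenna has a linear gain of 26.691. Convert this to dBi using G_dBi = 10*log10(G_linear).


G_dBi = 10 * log10(26.691) = 14.26 dBi

14.26 dBi


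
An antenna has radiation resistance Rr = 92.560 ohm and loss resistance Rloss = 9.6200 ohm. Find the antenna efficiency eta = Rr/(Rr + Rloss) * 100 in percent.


eta = 92.560 / (92.560 + 9.6200) * 100 = 90.59%

90.59%


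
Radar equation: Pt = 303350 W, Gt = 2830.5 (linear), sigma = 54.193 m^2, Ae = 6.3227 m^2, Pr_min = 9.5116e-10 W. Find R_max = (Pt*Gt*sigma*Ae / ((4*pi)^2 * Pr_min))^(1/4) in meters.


R^4 = 303350*2830.5*54.193*6.3227 / ((4*pi)^2 * 9.5116e-10) = 1.958753e+18
R_max = 1.958753e+18^0.25 = 37411 m

37411 m


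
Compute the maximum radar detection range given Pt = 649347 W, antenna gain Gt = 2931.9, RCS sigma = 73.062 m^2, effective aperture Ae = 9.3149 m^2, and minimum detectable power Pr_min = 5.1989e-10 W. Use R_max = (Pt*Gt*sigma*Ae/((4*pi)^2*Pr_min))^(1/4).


R^4 = 649347*2931.9*73.062*9.3149 / ((4*pi)^2 * 5.1989e-10) = 1.578209e+19
R_max = 1.578209e+19^0.25 = 63029 m

63029 m


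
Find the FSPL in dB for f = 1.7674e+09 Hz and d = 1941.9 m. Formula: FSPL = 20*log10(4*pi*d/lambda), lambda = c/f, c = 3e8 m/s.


lambda = c / f = 3.0000e+08 / 1.7674e+09 = 0.1697409 m
FSPL = 20 * log10(4*pi*1941.9/0.1697409) = 103.2 dB

103.2 dB


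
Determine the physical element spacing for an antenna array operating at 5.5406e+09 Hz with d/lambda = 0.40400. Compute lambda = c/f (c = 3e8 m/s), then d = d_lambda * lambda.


lambda = c / f = 3.0000e+08 / 5.5406e+09 = 0.05414576 m
d = 0.40400 * 0.05414576 = 0.02187 m

0.02187 m


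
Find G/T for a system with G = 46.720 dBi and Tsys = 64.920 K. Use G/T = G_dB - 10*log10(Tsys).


G/T = 46.720 - 10*log10(64.920) = 46.720 - 18.12379 = 28.60 dB/K

28.60 dB/K


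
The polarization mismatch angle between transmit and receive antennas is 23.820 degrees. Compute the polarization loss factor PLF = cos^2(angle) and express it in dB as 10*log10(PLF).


PLF_linear = cos^2(23.820 deg) = 0.8368933
PLF_dB = 10 * log10(0.8368933) = -0.7733 dB

-0.7733 dB


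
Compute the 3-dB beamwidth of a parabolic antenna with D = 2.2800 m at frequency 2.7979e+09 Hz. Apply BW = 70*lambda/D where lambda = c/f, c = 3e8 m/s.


lambda = c / f = 3.0000e+08 / 2.7979e+09 = 0.1072233 m
BW = 70 * 0.1072233 / 2.2800 = 3.292 deg

3.292 deg


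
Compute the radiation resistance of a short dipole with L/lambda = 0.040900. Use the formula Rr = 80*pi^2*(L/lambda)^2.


Rr = 80 * pi^2 * (0.040900)^2 = 80 * 9.869604 * 1.672810e-03 = 1.321 ohm

1.321 ohm


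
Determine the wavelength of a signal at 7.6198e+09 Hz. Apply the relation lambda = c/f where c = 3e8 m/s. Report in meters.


lambda = c / f = 3.0000e+08 / 7.6198e+09 = 0.03937 m

0.03937 m


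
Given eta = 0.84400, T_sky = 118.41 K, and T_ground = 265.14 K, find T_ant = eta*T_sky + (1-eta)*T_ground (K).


T_ant = 0.84400 * 118.41 + (1 - 0.84400) * 265.14 = 141.3 K

141.3 K


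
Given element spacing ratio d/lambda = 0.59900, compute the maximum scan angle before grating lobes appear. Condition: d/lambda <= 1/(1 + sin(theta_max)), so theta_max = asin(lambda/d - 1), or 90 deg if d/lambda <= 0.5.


lambda/d - 1 = 1/0.59900 - 1 = 0.6694491
theta_max = asin(0.6694491) = 42.02 deg

42.02 deg


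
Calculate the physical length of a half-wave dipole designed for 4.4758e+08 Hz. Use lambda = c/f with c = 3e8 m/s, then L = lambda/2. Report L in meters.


lambda = c / f = 3.0000e+08 / 4.4758e+08 = 0.6702712 m
L = lambda / 2 = 0.6702712 / 2 = 0.3351 m

0.3351 m


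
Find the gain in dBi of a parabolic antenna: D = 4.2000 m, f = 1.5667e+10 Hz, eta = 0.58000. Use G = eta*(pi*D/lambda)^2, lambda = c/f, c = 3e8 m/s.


lambda = c / f = 3.0000e+08 / 1.5667e+10 = 0.01914853 m
G_linear = 0.58000 * (pi * 4.2000 / 0.01914853)^2 = 275394.6
G_dBi = 10 * log10(275394.6) = 54.40 dBi

54.40 dBi


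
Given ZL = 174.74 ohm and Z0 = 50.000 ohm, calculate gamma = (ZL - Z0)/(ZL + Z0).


gamma = (174.74 - 50.000) / (174.74 + 50.000) = 0.5550

0.5550


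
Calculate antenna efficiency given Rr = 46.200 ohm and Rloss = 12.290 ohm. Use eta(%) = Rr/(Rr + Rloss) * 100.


eta = 46.200 / (46.200 + 12.290) * 100 = 78.99%

78.99%


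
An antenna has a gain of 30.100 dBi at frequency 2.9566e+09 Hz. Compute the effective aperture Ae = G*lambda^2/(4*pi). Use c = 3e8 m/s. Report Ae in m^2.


lambda = c / f = 3.0000e+08 / 2.9566e+09 = 0.1014679 m
G_linear = 10^(30.100/10) = 1023.293
Ae = G_linear * lambda^2 / (4*pi) = 1023.293 * 0.1014679^2 / (4*pi) = 0.8384 m^2

0.8384 m^2


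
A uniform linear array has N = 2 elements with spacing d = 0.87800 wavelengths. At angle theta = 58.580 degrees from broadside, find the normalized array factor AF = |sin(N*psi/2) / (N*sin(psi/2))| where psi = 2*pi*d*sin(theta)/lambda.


psi = 2*pi*0.87800*sin(58.580 deg) = 4.707726 rad
AF = |sin(2*4.707726/2) / (2*sin(4.707726/2))| = 0.7055

0.7055


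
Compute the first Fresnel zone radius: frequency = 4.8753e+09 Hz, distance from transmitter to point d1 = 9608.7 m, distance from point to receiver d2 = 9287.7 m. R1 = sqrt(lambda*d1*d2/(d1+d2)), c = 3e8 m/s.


lambda = c / f = 3.0000e+08 / 4.8753e+09 = 0.06153467 m
R1 = sqrt(0.06153467 * 9608.7 * 9287.7 / (9608.7 + 9287.7)) = 17.05 m

17.05 m


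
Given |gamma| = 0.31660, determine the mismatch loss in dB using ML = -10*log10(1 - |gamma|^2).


ML = -10 * log10(1 - 0.31660^2) = -10 * log10(0.89976444) = 0.4587 dB

0.4587 dB


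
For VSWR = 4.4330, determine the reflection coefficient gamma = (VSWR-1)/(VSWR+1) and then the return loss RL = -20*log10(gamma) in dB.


gamma = (4.4330 - 1) / (4.4330 + 1) = 0.6318793
RL = -20 * log10(0.6318793) = 3.987 dB

3.987 dB


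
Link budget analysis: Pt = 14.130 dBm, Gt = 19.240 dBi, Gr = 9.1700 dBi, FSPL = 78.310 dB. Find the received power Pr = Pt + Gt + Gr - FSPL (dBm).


Pr = 14.130 + 19.240 + 9.1700 - 78.310 = -35.77 dBm

-35.77 dBm


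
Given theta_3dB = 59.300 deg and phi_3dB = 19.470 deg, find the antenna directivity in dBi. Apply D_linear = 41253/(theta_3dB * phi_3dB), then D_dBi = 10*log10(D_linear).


D_linear = 41253 / (59.300 * 19.470) = 35.73015
D_dBi = 10 * log10(35.73015) = 15.53 dBi

15.53 dBi


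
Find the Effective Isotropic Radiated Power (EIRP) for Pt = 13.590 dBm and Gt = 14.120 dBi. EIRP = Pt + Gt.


EIRP = Pt + Gt = 13.590 + 14.120 = 27.71 dBm

27.71 dBm


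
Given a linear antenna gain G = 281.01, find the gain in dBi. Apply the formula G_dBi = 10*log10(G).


G_dBi = 10 * log10(281.01) = 24.49 dBi

24.49 dBi


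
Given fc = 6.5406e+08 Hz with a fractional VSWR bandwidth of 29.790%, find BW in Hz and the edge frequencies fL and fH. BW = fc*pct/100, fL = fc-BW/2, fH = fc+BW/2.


BW = 6.5406e+08 * 29.790/100 = 1.948445e+08 Hz
fL = 6.5406e+08 - 1.948445e+08/2 = 5.566e+08 Hz
fH = 6.5406e+08 + 1.948445e+08/2 = 7.515e+08 Hz

BW=1.948e+08 Hz, fL=5.566e+08 Hz, fH=7.515e+08 Hz


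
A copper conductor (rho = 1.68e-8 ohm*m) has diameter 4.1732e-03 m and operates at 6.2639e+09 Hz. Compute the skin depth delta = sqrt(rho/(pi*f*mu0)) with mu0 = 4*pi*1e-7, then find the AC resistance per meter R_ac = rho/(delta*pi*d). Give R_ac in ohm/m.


delta = sqrt(1.68e-8 / (pi * 6.2639e+09 * 4*pi*1e-7)) = 8.242375e-07 m
R_ac = 1.68e-8 / (8.242375e-07 * pi * 4.1732e-03) = 1.555 ohm/m

1.555 ohm/m


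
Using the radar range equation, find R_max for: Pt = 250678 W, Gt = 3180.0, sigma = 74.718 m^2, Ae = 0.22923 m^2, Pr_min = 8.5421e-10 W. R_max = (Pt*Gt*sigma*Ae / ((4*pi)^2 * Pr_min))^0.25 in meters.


R^4 = 250678*3180.0*74.718*0.22923 / ((4*pi)^2 * 8.5421e-10) = 1.012175e+17
R_max = 1.012175e+17^0.25 = 17837 m

17837 m


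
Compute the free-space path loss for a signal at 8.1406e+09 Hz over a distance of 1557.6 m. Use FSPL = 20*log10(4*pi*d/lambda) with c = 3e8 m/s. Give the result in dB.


lambda = c / f = 3.0000e+08 / 8.1406e+09 = 0.03685232 m
FSPL = 20 * log10(4*pi*1557.6/0.03685232) = 114.5 dB

114.5 dB
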